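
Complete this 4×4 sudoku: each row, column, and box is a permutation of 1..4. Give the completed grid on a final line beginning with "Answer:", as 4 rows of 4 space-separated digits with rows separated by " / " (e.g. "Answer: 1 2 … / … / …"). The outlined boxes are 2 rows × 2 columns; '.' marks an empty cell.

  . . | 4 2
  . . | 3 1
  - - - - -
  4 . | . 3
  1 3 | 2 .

Step 1. [r2c2∈{2,4}] r2c2 is the only open cell in row 2 admitting 4 ⇒ r2c2=4.
Step 2. [r2c1∈{2}] r2c1 is down to just 2 ⇒ r2c1=2.
Step 3. [r3c2∈{2}] only 2 remains possible at r3c2, so r3c2=2.
Step 4. [r1c1∈{3}] r1c1 is down to just 3, so r1c1=3.
Step 5. [r1c2∈{1}] r1c2 has the single candidate 1, so r1c2=1.
Step 6. [r4c4∈{4}] r4c4 is down to just 4 ⇒ r4c4=4.
Step 7. [r3c3∈{1}] nothing but 1 survives at r3c3, so r3c3=1.

Answer: 3 1 4 2 / 2 4 3 1 / 4 2 1 3 / 1 3 2 4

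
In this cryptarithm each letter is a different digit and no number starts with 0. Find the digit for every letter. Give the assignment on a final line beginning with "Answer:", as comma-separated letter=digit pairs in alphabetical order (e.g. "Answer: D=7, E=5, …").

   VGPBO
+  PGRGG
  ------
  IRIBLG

Step 1. [I] I is the leading digit of a 6-digit sum of two 5-digit numbers; the final carry is exactly 1. So I=1.
Step 2. [col 1: O + G ≡ G (mod 10)] column 1 reads O+G+carry(0)=G with nothing yet; with digits 1 already taken and all letters distinct, the only value for O is 0 ⇒ O=0.
Step 3. [col 1: O + G ≡ G (mod 10)] several values work for G in column 1 (O + G ≡ G (mod 10), carry-in 0); try G=5 ⇒ G=5.
Step 4. [col 2: B + G ≡ L (mod 10)] no forcing yet in column 2 (carry-in 0); B=4 is free and consistent — try it, so B=4.
Step 5. [col 2: B + G ≡ L (mod 10)] column 2 reads B+G+carry(0)=L with B=4, G=5; with digits 0,1,4,5 already taken and all letters distinct, the only value for L is 9, so L=9.
Step 6. [col 3: P + R ≡ B (mod 10)] R=6 is one option consistent with column 3 (P + R ≡ B (mod 10), carry-in 0) — take it, so R=6.
Step 7. [col 3: P + R ≡ B (mod 10)] column 3 reads P+R+carry(0)=B with R=6, B=4; with digits 0,1,4,5,6,9 already taken and all letters distinct, the only value for P is 8. So P=8.
Step 8. [col 5: V + P ≡ R (mod 10)] from column 5 (P=8, R=6, carry-in 1, digits 0,1,4,5,6,8,9 already taken and all letters distinct): V must equal 7. So V=7.

Answer: B=4, G=5, I=1, L=9, O=0, P=8, R=6, V=7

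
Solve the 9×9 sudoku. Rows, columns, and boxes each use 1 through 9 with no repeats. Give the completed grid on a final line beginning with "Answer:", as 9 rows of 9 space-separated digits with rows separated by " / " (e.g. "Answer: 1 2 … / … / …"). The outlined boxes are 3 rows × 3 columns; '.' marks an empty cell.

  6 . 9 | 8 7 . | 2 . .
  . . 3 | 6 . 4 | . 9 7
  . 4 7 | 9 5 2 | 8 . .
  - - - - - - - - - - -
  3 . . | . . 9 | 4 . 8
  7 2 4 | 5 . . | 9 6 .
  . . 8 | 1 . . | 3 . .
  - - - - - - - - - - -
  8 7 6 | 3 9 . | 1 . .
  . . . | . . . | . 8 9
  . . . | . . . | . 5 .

Step 1. [r3c1∈{1}] nothing but 1 survives at r3c1. So r3c1=1.
Step 2. [r1c2∈{5}] r1c2 is down to just 5, so r1c2=5.
Step 3. [r9c9∈{2,3,4,6}] box 9 places 3 nowhere but r9c9. So r9c9=3.
Step 4. [r6c5∈{2,4,6}] across row 6, 4 lands solely at r6c5, so r6c5=4.
Step 5. [r2c5∈{1}] r2c5 has the single candidate 1 ⇒ r2c5=1.
Step 6. [r4c3∈{1,5}] r4c3 is the only open cell in row 4 admitting 5 ⇒ r4c3=5.
Step 7. [r4c2∈{1,6}] in box 4, 1 fits only at r4c2. So r4c2=1.
Step 8. [r4c5∈{2,6}] row 4 places 6 nowhere but r4c5 ⇒ r4c5=6.
Step 9. [r8c5∈{2}] r8c5 has the single candidate 2 ⇒ r8c5=2.
Step 10. [r6c6∈{7}] r6c6's peers cover all but 7. So r6c6=7.
Step 11. [r1c8∈{1,3,4}] across col 8, 1 lands solely at r1c8 ⇒ r1c8=1.
Step 12. [r6c8∈{2}] only 2 remains possible at r6c8 ⇒ r6c8=2.
Step 13. [r8c1∈{4,5}] r8c1 is the only open cell in col 1 admitting 5 ⇒ r8c1=5.
Step 14. [r9c1∈{2,4,9}] across col 1, 4 lands solely at r9c1 ⇒ r9c1=4.
Step 15. [r9c5∈{8}] r9c5's peers cover all but 8, so r9c5=8.
Step 16. [r9c4∈{7}] only 7 remains possible at r9c4 ⇒ r9c4=7.
Step 17. [r9c7∈{6}] r9c7 has the single candidate 6 ⇒ r9c7=6.
Step 18. [r8c3∈{1}] r8c3 has the single candidate 1 ⇒ r8c3=1.
Step 19. [r6c2∈{6,9}] 6 has one home in row 6: r6c2. So r6c2=6.
Step 20. [r7c8∈{4}] r7c8 has the single candidate 4, so r7c8=4.
Step 21. [r5c6∈{3,8}] r5c6 is the only open cell in row 5 admitting 8, so r5c6=8.
Step 22. [r8c6∈{6}] r8c6 has the single candidate 6 ⇒ r8c6=6.
Step 23. [r3c9∈{6}] only 6 remains possible at r3c9. So r3c9=6.
Step 24. [r7c6∈{5}] r7c6's peers cover all but 5. So r7c6=5.
Step 25. [r8c7∈{7}] only 7 remains possible at r8c7. So r8c7=7.
Step 26. [r9c3∈{2}] r9c3 is down to just 2 ⇒ r9c3=2.
Step 27. [r7c9∈{2}] r7c9's peers cover all but 2 ⇒ r7c9=2.
Step 28. [r8c4∈{4}] nothing but 4 survives at r8c4. So r8c4=4.
Step 29. [r9c2∈{9}] r9c2 is down to just 9 ⇒ r9c2=9.
Step 30. [r9c6∈{1}] nothing but 1 survives at r9c6. So r9c6=1.
Step 31. [r5c5∈{3}] r5c5 has the single candidate 3, so r5c5=3.
Step 32. [r1c6∈{3}] r1c6 is down to just 3. So r1c6=3.
Step 33. [r1c9∈{4}] r1c9 has the single candidate 4, so r1c9=4.
Step 34. [r4c4∈{2}] r4c4 is down to just 2, so r4c4=2.
Step 35. [r2c7∈{5}] r2c7 is down to just 5 ⇒ r2c7=5.
Step 36. [r8c2∈{3}] r8c2 is down to just 3, so r8c2=3.
Step 37. [r2c2∈{8}] r2c2 has the single candidate 8, so r2c2=8.
Step 38. [r6c1∈{9}] nothing but 9 survives at r6c1. So r6c1=9.
Step 39. [r2c1∈{2}] r2c1 is down to just 2, so r2c1=2.
Step 40. [r3c8∈{3}] r3c8 has the single candidate 3. So r3c8=3.
Step 41. [r5c9∈{1}] r5c9's peers cover all but 1. So r5c9=1.
Step 42. [r6c9∈{5}] r6c9 is down to just 5, so r6c9=5.
Step 43. [r4c8∈{7}] r4c8 is down to just 7, so r4c8=7.

Answer: 6 5 9 8 7 3 2 1 4 / 2 8 3 6 1 4 5 9 7 / 1 4 7 9 5 2 8 3 6 / 3 1 5 2 6 9 4 7 8 / 7 2 4 5 3 8 9 6 1 / 9 6 8 1 4 7 3 2 5 / 8 7 6 3 9 5 1 4 2 / 5 3 1 4 2 6 7 8 9 / 4 9 2 7 8 1 6 5 3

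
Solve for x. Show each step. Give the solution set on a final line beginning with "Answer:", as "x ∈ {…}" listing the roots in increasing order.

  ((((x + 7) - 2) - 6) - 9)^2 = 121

Step 1. [((((x + 7) - 2) - 6) - 9)^2 = 121] LHS squared, RHS 121 ≥ 0: apply √ (±) ⇒ sqrt: (((x + 7) - 2) - 6) - 9 = 11 or -11.
Step 2. [(((x + 7) - 2) - 6) - 9 = 11 or -11] -9 is outermost — add 9 both sides ⇒ sub: ((x + 7) - 2) - 6 = 20 or -2.
Step 3. [((x + 7) - 2) - 6 = 20 or -2] peel the -6: add 6 from each side. So sub: (x + 7) - 2 = 26 or 4.
Step 4. [(x + 7) - 2 = 26 or 4] peel the -2: add 2 from each side. So sub: x + 7 = 28 or 6.
Step 5. [x + 7 = 28 or 6] the outer +7 inverts by subtracting 7. So sub: x = 21 or -1.

Answer: x ∈ {-1, 21}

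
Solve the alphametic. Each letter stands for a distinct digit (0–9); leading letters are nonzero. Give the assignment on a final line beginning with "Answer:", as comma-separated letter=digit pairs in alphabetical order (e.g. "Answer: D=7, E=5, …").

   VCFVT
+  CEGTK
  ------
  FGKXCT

Step 1. [col 1: T + K ≡ T (mod 10)] in column 1 we have T+K≡T with carry-in 0; given nothing yet and all letters distinct, none taken yet, that pins K to 0, so K=0.
Step 2. [F] F is the leading digit of a 6-digit sum of two 5-digit numbers; the final carry is exactly 1. So F=1.
Step 3. [col 1: T + K ≡ T (mod 10)] column 1 (T + K ≡ T (mod 10), carry-in 0) doesn't pin T yet; pick T=5 and continue, so T=5.
Step 4. [col 2: V + T ≡ C (mod 10)] column 2 (V + T ≡ C (mod 10), carry-in 0) doesn't pin V yet; pick V=8 and continue, so V=8.
Step 5. [col 2: V + T ≡ C (mod 10)] from column 2 (V=8, T=5, carry-in 0, digits 0,1,5,8 already taken and all letters distinct): C must equal 3 ⇒ C=3.
Step 6. [col 3: F + G ≡ X (mod 10)] X=4 is one option consistent with column 3 (F + G ≡ X (mod 10), carry-in 1) — take it. So X=4.
Step 7. [col 3: F + G ≡ X (mod 10)] from column 3 (F=1, X=4, carry-in 1, digits 0,1,3,4,5,8 already taken and all letters distinct): G must equal 2 ⇒ G=2.
Step 8. [col 4: C + E ≡ K (mod 10)] in column 4 we have C+E≡K with carry-in 0; given C=3, K=0 and digits 0,1,2,3,4,5,8 already taken and all letters distinct, that pins E to 7 ⇒ E=7.

Answer: C=3, E=7, F=1, G=2, K=0, T=5, V=8, X=4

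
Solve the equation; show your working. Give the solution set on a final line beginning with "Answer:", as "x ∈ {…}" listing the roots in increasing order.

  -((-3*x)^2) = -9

Step 1. [-((-3*x)^2) = -9] leading − — multiply by −1, so neg: (-3*x)^2 = 9.
Step 2. [(-3*x)^2 = 9] 9 ≥ 0, LHS is (·)² — take ±√. So sqrt: -3*x = 3 or -3.
Step 3. [-3*x = 3 or -3] -3·(inner) — divide through by -3, so div: x = -1 or 1.

Answer: x ∈ {-1, 1}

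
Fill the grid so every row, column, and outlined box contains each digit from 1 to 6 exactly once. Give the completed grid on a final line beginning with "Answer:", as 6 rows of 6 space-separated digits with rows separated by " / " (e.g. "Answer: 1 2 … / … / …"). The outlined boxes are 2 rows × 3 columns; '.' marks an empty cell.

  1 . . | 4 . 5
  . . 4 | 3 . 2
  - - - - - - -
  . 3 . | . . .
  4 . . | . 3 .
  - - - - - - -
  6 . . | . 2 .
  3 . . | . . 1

Step 1. [r5c4∈{5}] only 5 remains possible at r5c4 ⇒ r5c4=5.
Step 2. [r4c6∈{6}] r4c6 has the single candidate 6, so r4c6=6.
Step 3. [r3c1∈{2,5}] in col 1, 2 fits only at r3c1, so r3c1=2.
Step 4. [r1c5∈{6}] r1c5's peers cover all but 6, so r1c5=6.
Step 5. [r6c5∈{4}] r6c5 has the single candidate 4, so r6c5=4.
Step 6. [r3c4∈{1}] only 1 remains possible at r3c4, so r3c4=1.
Step 7. [r5c3∈{1}] r5c3's peers cover all but 1, so r5c3=1.
Step 8. [r4c3∈{5}] r4c3's peers cover all but 5. So r4c3=5.
Step 9. [r6c3∈{2}] nothing but 2 survives at r6c3 ⇒ r6c3=2.
Step 10. [r6c2∈{5}] only 5 remains possible at r6c2 ⇒ r6c2=5.
Step 11. [r2c1∈{5}] r2c1's peers cover all but 5, so r2c1=5.
Step 12. [r5c2∈{4}] r5c2 has the single candidate 4. So r5c2=4.
Step 13. [r5c6∈{3}] only 3 remains possible at r5c6. So r5c6=3.
Step 14. [r4c4∈{2}] nothing but 2 survives at r4c4 ⇒ r4c4=2.
Step 15. [r4c2∈{1}] r4c2's peers cover all but 1. So r4c2=1.
Step 16. [r1c2∈{2}] r1c2 is down to just 2 ⇒ r1c2=2.
Step 17. [r3c6∈{4}] r3c6 is down to just 4. So r3c6=4.
Step 18. [r3c3∈{6}] nothing but 6 survives at r3c3, so r3c3=6.
Step 19. [r3c5∈{5}] r3c5's peers cover all but 5. So r3c5=5.
Step 20. [r6c4∈{6}] r6c4's peers cover all but 6, so r6c4=6.
Step 21. [r2c2∈{6}] nothing but 6 survives at r2c2 ⇒ r2c2=6.
Step 22. [r2c5∈{1}] r2c5 has the single candidate 1, so r2c5=1.
Step 23. [r1c3∈{3}] r1c3's peers cover all but 3 ⇒ r1c3=3.

Answer: 1 2 3 4 6 5 / 5 6 4 3 1 2 / 2 3 6 1 5 4 / 4 1 5 2 3 6 / 6 4 1 5 2 3 / 3 5 2 6 4 1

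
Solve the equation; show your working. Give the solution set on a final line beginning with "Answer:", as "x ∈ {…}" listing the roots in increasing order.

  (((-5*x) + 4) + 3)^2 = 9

Step 1. [(((-5*x) + 4) + 3)^2 = 9] 9 ≥ 0, LHS is (·)² — take ±√, so sqrt: ((-5*x) + 4) + 3 = 3 or -3.
Step 2. [((-5*x) + 4) + 3 = 3 or -3] 3 comes off first (subtract 3). So sub: (-5*x) + 4 = 0 or -6.
Step 3. [(-5*x) + 4 = 0 or -6] the outer +4 inverts by subtracting 4, so sub: -5*x = -4 or -10.
Step 4. [-5*x = -4 or -10] -5 out front; divide by -5, so div: x = 4/5 or 2.

Answer: x ∈ {4/5, 2}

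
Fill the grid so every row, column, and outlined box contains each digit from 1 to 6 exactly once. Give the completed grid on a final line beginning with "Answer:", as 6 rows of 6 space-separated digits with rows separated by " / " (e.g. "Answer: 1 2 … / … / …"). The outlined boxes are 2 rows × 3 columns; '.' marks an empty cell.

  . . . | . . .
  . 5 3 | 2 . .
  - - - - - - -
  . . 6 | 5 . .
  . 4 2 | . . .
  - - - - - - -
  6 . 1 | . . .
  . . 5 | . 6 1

Step 1. [r1c3∈{4}] r1c3 is down to just 4. So r1c3=4.
Step 2. [r2c1∈{1}] r2c1 has the single candidate 1, so r2c1=1.
Step 3. [r3c1∈{3}] r3c1 has the single candidate 3. So r3c1=3.
Step 4. [r2c6∈{4,6}] row 2 places 6 nowhere but r2c6. So r2c6=6.
Step 5. [r4c6∈{3}] r4c6 has the single candidate 3, so r4c6=3.
Step 6. [r4c5∈{1}] r4c5's peers cover all but 1, so r4c5=1.
Step 7. [r1c6∈{5}] only 5 remains possible at r1c6. So r1c6=5.
Step 8. [r5c5∈{2,3,4,5}] 5 has one home in row 5: r5c5 ⇒ r5c5=5.
Step 9. [r5c6∈{2,4}] across box 6, 2 lands solely at r5c6, so r5c6=2.
Step 10. [r6c1∈{2,4}] in col 1, 4 fits only at r6c1 ⇒ r6c1=4.
Step 11. [r6c4∈{3}] r6c4 has the single candidate 3, so r6c4=3.
Step 12. [r6c2∈{2}] r6c2's peers cover all but 2. So r6c2=2.
Step 13. [r2c5∈{4}] r2c5's peers cover all but 4, so r2c5=4.
Step 14. [r1c5∈{3}] r1c5's peers cover all but 3 ⇒ r1c5=3.
Step 15. [r1c2∈{6}] nothing but 6 survives at r1c2. So r1c2=6.
Step 16. [r4c4∈{6}] r4c4 is down to just 6. So r4c4=6.
Step 17. [r3c5∈{2}] r3c5 has the single candidate 2, so r3c5=2.
Step 18. [r3c2∈{1}] nothing but 1 survives at r3c2. So r3c2=1.
Step 19. [r1c4∈{1}] only 1 remains possible at r1c4. So r1c4=1.
Step 20. [r3c6∈{4}] only 4 remains possible at r3c6. So r3c6=4.
Step 21. [r4c1∈{5}] only 5 remains possible at r4c1. So r4c1=5.
Step 22. [r1c1∈{2}] r1c1 has the single candidate 2, so r1c1=2.
Step 23. [r5c4∈{4}] r5c4 is down to just 4. So r5c4=4.
Step 24. [r5c2∈{3}] only 3 remains possible at r5c2, so r5c2=3.

Answer: 2 6 4 1 3 5 / 1 5 3 2 4 6 / 3 1 6 5 2 4 / 5 4 2 6 1 3 / 6 3 1 4 5 2 / 4 2 5 3 6 1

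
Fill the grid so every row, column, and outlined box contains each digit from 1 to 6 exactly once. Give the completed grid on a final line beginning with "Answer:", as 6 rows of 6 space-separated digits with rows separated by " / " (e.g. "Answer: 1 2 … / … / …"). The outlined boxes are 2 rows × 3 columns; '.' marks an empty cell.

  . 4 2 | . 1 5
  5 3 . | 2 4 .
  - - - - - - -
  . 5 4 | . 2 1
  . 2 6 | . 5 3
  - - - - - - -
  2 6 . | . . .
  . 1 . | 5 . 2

Step 1. [r6c3∈{3}] r6c3 has the single candidate 3. So r6c3=3.
Step 2. [r1c4∈{3,6}] row 1 places 3 nowhere but r1c4. So r1c4=3.
Step 3. [r5c4∈{1,4}] across row 5, 1 lands solely at r5c4. So r5c4=1.
Step 4. [r6c5∈{6}] nothing but 6 survives at r6c5 ⇒ r6c5=6.
Step 5. [r1c1∈{6}] nothing but 6 survives at r1c1. So r1c1=6.
Step 6. [r5c5∈{3}] nothing but 3 survives at r5c5, so r5c5=3.
Step 7. [r3c1∈{3}] nothing but 3 survives at r3c1, so r3c1=3.
Step 8. [r4c1∈{1}] r4c1's peers cover all but 1 ⇒ r4c1=1.
Step 9. [r5c6∈{4}] r5c6 is down to just 4 ⇒ r5c6=4.
Step 10. [r3c4∈{6}] r3c4 is down to just 6 ⇒ r3c4=6.
Step 11. [r2c6∈{6}] r2c6 has the single candidate 6, so r2c6=6.
Step 12. [r4c4∈{4}] r4c4 has the single candidate 4. So r4c4=4.
Step 13. [r5c3∈{5}] r5c3 has the single candidate 5. So r5c3=5.
Step 14. [r2c3∈{1}] r2c3's peers cover all but 1 ⇒ r2c3=1.
Step 15. [r6c1∈{4}] nothing but 4 survives at r6c1, so r6c1=4.

Answer: 6 4 2 3 1 5 / 5 3 1 2 4 6 / 3 5 4 6 2 1 / 1 2 6 4 5 3 / 2 6 5 1 3 4 / 4 1 3 5 6 2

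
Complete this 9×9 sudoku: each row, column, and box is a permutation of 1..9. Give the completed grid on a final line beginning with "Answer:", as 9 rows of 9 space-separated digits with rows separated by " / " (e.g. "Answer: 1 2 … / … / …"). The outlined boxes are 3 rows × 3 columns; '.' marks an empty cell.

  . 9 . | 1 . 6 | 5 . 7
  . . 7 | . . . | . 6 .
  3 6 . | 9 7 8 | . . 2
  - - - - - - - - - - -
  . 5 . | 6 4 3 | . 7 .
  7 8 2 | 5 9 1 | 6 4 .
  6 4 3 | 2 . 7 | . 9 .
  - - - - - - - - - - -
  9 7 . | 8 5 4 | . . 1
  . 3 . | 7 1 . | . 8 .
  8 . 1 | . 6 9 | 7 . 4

Step 1. [r1c8∈{3}] r1c8 has the single candidate 3, so r1c8=3.
Step 2. [r6c7∈{1,8}] across row 6, 1 lands solely at r6c7 ⇒ r6c7=1.
Step 3. [r7c8∈{2}] r7c8's peers cover all but 2. So r7c8=2.
Step 4. [r4c9∈{8}] r4c9 has the single candidate 8, so r4c9=8.
Step 5. [r2c4∈{3,4}] r2c4 is the only open cell in col 4 admitting 4. So r2c4=4.
Step 6. [r8c9∈{5,6,9}] col 9 places 6 nowhere but r8c9 ⇒ r8c9=6.
Step 7. [r3c3∈{4,5}] 5 has one home in row 3: r3c3. So r3c3=5.
Step 8. [r1c5∈{2}] nothing but 2 survives at r1c5. So r1c5=2.
Step 9. [r2c2∈{1,2}] 1 has one home in col 2: r2c2. So r2c2=1.
Step 10. [r8c3∈{4}] r8c3 has the single candidate 4 ⇒ r8c3=4.
Step 11. [r2c1∈{2}] nothing but 2 survives at r2c1 ⇒ r2c1=2.
Step 12. [r2c7∈{8,9}] in row 2, 8 fits only at r2c7. So r2c7=8.
Step 13. [r8c6∈{2}] only 2 remains possible at r8c6, so r8c6=2.
Step 14. [r2c6∈{5}] nothing but 5 survives at r2c6 ⇒ r2c6=5.
Step 15. [r9c4∈{3}] r9c4 is down to just 3 ⇒ r9c4=3.
Step 16. [r6c9∈{5}] r6c9 is down to just 5 ⇒ r6c9=5.
Step 17. [r4c1∈{1}] nothing but 1 survives at r4c1, so r4c1=1.
Step 18. [r6c5∈{8}] only 8 remains possible at r6c5. So r6c5=8.
Step 19. [r5c9∈{3}] r5c9 is down to just 3, so r5c9=3.
Step 20. [r7c3∈{6}] r7c3 is down to just 6 ⇒ r7c3=6.
Step 21. [r9c8∈{5}] nothing but 5 survives at r9c8, so r9c8=5.
Step 22. [r9c2∈{2}] only 2 remains possible at r9c2, so r9c2=2.
Step 23. [r1c3∈{8}] nothing but 8 survives at r1c3 ⇒ r1c3=8.
Step 24. [r3c8∈{1}] r3c8 has the single candidate 1. So r3c8=1.
Step 25. [r7c7∈{3}] nothing but 3 survives at r7c7. So r7c7=3.
Step 26. [r8c1∈{5}] nothing but 5 survives at r8c1, so r8c1=5.
Step 27. [r1c1∈{4}] r1c1's peers cover all but 4, so r1c1=4.
Step 28. [r4c7∈{2}] r4c7 is down to just 2 ⇒ r4c7=2.
Step 29. [r3c7∈{4}] nothing but 4 survives at r3c7. So r3c7=4.
Step 30. [r2c5∈{3}] r2c5 is down to just 3 ⇒ r2c5=3.
Step 31. [r4c3∈{9}] nothing but 9 survives at r4c3, so r4c3=9.
Step 32. [r2c9∈{9}] r2c9's peers cover all but 9 ⇒ r2c9=9.
Step 33. [r8c7∈{9}] nothing but 9 survives at r8c7. So r8c7=9.

Answer: 4 9 8 1 2 6 5 3 7 / 2 1 7 4 3 5 8 6 9 / 3 6 5 9 7 8 4 1 2 / 1 5 9 6 4 3 2 7 8 / 7 8 2 5 9 1 6 4 3 / 6 4 3 2 8 7 1 9 5 / 9 7 6 8 5 4 3 2 1 / 5 3 4 7 1 2 9 8 6 / 8 2 1 3 6 9 7 5 4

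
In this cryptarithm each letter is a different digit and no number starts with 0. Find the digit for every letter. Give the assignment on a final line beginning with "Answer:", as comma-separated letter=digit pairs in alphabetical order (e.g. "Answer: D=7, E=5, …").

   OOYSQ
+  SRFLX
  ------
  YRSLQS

Step 1. [col 1: Q + X ≡ S (mod 10)] no forcing yet in column 1 (carry-in 0); S=9 is free and consistent — try it. So S=9.
Step 2. [col 1: Q + X ≡ S (mod 10)] no forcing yet in column 1 (carry-in 0); Q=7 is free and consistent — try it, so Q=7.
Step 3. [col 1: Q + X ≡ S (mod 10)] column 1 reads Q+X+carry(0)=S with Q=7, S=9; with digits 7,9 already taken and all letters distinct, the only value for X is 2. So X=2.
Step 4. [Y] adding two 5-digit numbers gives at most 5+1 digits, and here it does — Y is that final carry and must be 1, so Y=1.
Step 5. [col 2: S + L ≡ Q (mod 10)] column 2: given S=9, Q=7, carry-in 0, and digits 1,2,7,9 already taken and all letters distinct, S+L≡Q (mod 10) forces L=8 ⇒ L=8.
Step 6. [col 3: Y + F ≡ L (mod 10)] column 3 reads Y+F+carry(1)=L with Y=1, L=8; with digits 1,2,7,8,9 already taken and all letters distinct, the only value for F is 6, so F=6.
Step 7. [col 4: O + R ≡ S (mod 10)] R=4 is one option consistent with column 4 (O + R ≡ S (mod 10), carry-in 0) — take it ⇒ R=4.
Step 8. [col 4: O + R ≡ S (mod 10)] column 4 reads O+R+carry(0)=S with R=4, S=9; with digits 1,2,4,6,7,8,9 already taken and all letters distinct, the only value for O is 5, so O=5.

Answer: F=6, L=8, O=5, Q=7, R=4, S=9, X=2, Y=1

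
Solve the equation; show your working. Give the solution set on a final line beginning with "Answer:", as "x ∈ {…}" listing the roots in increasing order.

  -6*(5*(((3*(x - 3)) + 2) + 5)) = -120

Step 1. [-6*(5*(((3*(x - 3)) + 2) + 5)) = -120] -6·(inner) — divide through by -6, so div: 5*(((3*(x - 3)) + 2) + 5) = 20.
Step 2. [5*(((3*(x - 3)) + 2) + 5) = 20] 5·(inner) — divide through by 5. So div: ((3*(x - 3)) + 2) + 5 = 4.
Step 3. [((3*(x - 3)) + 2) + 5 = 4] the outer +5 inverts by subtracting 5 ⇒ sub: (3*(x - 3)) + 2 = -1.
Step 4. [(3*(x - 3)) + 2 = -1] 2 comes off first (subtract 2). So sub: 3*(x - 3) = -3.
Step 5. [3*(x - 3) = -3] 3 out front; divide by 3 ⇒ div: x - 3 = -1.
Step 6. [x - 3 = -1] -3 is outermost — add 3 both sides, so sub: x = 2.

Answer: x ∈ {2}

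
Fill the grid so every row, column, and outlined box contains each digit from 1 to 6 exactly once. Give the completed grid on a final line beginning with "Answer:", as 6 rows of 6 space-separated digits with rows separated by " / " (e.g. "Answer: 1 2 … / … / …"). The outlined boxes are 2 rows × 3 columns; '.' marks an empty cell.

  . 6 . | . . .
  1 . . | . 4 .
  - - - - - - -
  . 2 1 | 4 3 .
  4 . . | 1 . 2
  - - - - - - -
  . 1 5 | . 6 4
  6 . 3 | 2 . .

Step 1. [r1c1∈{2,3,5}] in col 1, 3 fits only at r1c1, so r1c1=3.
Step 2. [r1c4∈{5}] r1c4's peers cover all but 5 ⇒ r1c4=5.
Step 3. [r4c5∈{5}] r4c5 is down to just 5, so r4c5=5.
Step 4. [r2c6∈{3,6}] r2c6 is the only open cell in col 6 admitting 3 ⇒ r2c6=3.
Step 5. [r1c5∈{1,2}] 2 has one home in col 5: r1c5. So r1c5=2.
Step 6. [r6c6∈{1,5}] 5 has one home in row 6: r6c6. So r6c6=5.
Step 7. [r2c3∈{2}] r2c3 has the single candidate 2 ⇒ r2c3=2.
Step 8. [r2c4∈{6}] r2c4's peers cover all but 6, so r2c4=6.
Step 9. [r5c1∈{2}] r5c1 is down to just 2 ⇒ r5c1=2.
Step 10. [r3c1∈{5}] r3c1's peers cover all but 5. So r3c1=5.
Step 11. [r1c3∈{4}] r1c3's peers cover all but 4. So r1c3=4.
Step 12. [r2c2∈{5}] r2c2 is down to just 5. So r2c2=5.
Step 13. [r5c4∈{3}] r5c4 has the single candidate 3, so r5c4=3.
Step 14. [r4c2∈{3}] r4c2 is down to just 3, so r4c2=3.
Step 15. [r6c5∈{1}] nothing but 1 survives at r6c5 ⇒ r6c5=1.
Step 16. [r1c6∈{1}] r1c6 has the single candidate 1 ⇒ r1c6=1.
Step 17. [r4c3∈{6}] r4c3 has the single candidate 6 ⇒ r4c3=6.
Step 18. [r3c6∈{6}] only 6 remains possible at r3c6, so r3c6=6.
Step 19. [r6c2∈{4}] nothing but 4 survives at r6c2, so r6c2=4.

Answer: 3 6 4 5 2 1 / 1 5 2 6 4 3 / 5 2 1 4 3 6 / 4 3 6 1 5 2 / 2 1 5 3 6 4 / 6 4 3 2 1 5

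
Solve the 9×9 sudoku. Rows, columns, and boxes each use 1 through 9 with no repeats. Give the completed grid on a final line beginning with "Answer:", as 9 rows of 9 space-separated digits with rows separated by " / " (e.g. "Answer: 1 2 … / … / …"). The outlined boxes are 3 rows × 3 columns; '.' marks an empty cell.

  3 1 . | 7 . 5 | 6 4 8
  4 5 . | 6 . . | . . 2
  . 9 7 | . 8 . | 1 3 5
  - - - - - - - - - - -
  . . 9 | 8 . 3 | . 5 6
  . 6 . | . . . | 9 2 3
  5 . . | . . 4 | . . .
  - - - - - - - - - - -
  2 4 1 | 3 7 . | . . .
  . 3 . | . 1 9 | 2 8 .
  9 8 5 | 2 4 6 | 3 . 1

Step 1. [r6c9∈{7}] r6c9 is down to just 7, so r6c9=7.
Step 2. [r5c1∈{1,7,8}] 8 has one home in col 1: r5c1 ⇒ r5c1=8.
Step 3. [r1c5∈{2,9}] 9 has one home in row 1: r1c5. So r1c5=9.
Step 4. [r6c2∈{2}] only 2 remains possible at r6c2. So r6c2=2.
Step 5. [r2c8∈{7,9}] r2c8 is the only open cell in row 2 admitting 9 ⇒ r2c8=9.
Step 6. [r8c1∈{6,7}] r8c1 is the only open cell in row 8 admitting 7 ⇒ r8c1=7.
Step 7. [r2c6∈{1}] r2c6 is down to just 1 ⇒ r2c6=1.
Step 8. [r5c4∈{1,5}] across row 5, 1 lands solely at r5c4, so r5c4=1.
Step 9. [r6c3∈{3}] r6c3's peers cover all but 3, so r6c3=3.
Step 10. [r4c5∈{2}] r4c5's peers cover all but 2. So r4c5=2.
Step 11. [r2c3∈{8}] r2c3 is down to just 8. So r2c3=8.
Step 12. [r7c7∈{5}] r7c7's peers cover all but 5 ⇒ r7c7=5.
Step 13. [r6c5∈{6}] r6c5's peers cover all but 6 ⇒ r6c5=6.
Step 14. [r5c6∈{7}] r5c6's peers cover all but 7, so r5c6=7.
Step 15. [r5c5∈{5}] r5c5 is down to just 5, so r5c5=5.
Step 16. [r8c3∈{6}] nothing but 6 survives at r8c3. So r8c3=6.
Step 17. [r2c5∈{3}] nothing but 3 survives at r2c5, so r2c5=3.
Step 18. [r9c8∈{7}] r9c8 has the single candidate 7 ⇒ r9c8=7.
Step 19. [r6c4∈{9}] r6c4 has the single candidate 9, so r6c4=9.
Step 20. [r2c7∈{7}] only 7 remains possible at r2c7, so r2c7=7.
Step 21. [r5c3∈{4}] nothing but 4 survives at r5c3, so r5c3=4.
Step 22. [r8c9∈{4}] r8c9 is down to just 4, so r8c9=4.
Step 23. [r3c1∈{6}] r3c1 has the single candidate 6, so r3c1=6.
Step 24. [r6c8∈{1}] r6c8 has the single candidate 1, so r6c8=1.
Step 25. [r7c6∈{8}] r7c6's peers cover all but 8 ⇒ r7c6=8.
Step 26. [r8c4∈{5}] only 5 remains possible at r8c4, so r8c4=5.
Step 27. [r7c8∈{6}] nothing but 6 survives at r7c8, so r7c8=6.
Step 28. [r4c2∈{7}] nothing but 7 survives at r4c2 ⇒ r4c2=7.
Step 29. [r4c7∈{4}] only 4 remains possible at r4c7 ⇒ r4c7=4.
Step 30. [r7c9∈{9}] r7c9 is down to just 9, so r7c9=9.
Step 31. [r3c6∈{2}] r3c6 has the single candidate 2 ⇒ r3c6=2.
Step 32. [r4c1∈{1}] r4c1 is down to just 1 ⇒ r4c1=1.
Step 33. [r1c3∈{2}] r1c3 is down to just 2 ⇒ r1c3=2.
Step 34. [r3c4∈{4}] nothing but 4 survives at r3c4 ⇒ r3c4=4.
Step 35. [r6c7∈{8}] r6c7's peers cover all but 8 ⇒ r6c7=8.

Answer: 3 1 2 7 9 5 6 4 8 / 4 5 8 6 3 1 7 9 2 / 6 9 7 4 8 2 1 3 5 / 1 7 9 8 2 3 4 5 6 / 8 6 4 1 5 7 9 2 3 / 5 2 3 9 6 4 8 1 7 / 2 4 1 3 7 8 5 6 9 / 7 3 6 5 1 9 2 8 4 / 9 8 5 2 4 6 3 7 1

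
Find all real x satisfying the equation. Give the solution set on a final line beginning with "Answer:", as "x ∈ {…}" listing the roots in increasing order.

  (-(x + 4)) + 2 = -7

Step 1. [(-(x + 4)) + 2 = -7] peel the +2: subtract 2 from each side, so sub: -(x + 4) = -9.
Step 2. [-(x + 4) = -9] flip signs both sides ⇒ neg: x + 4 = 9.
Step 3. [x + 4 = 9] the outer +4 inverts by subtracting 4 ⇒ sub: x = 5.

Answer: x ∈ {5}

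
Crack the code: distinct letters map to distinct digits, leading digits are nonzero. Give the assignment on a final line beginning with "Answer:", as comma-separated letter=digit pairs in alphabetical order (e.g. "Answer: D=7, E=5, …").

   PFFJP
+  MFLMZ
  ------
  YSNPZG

Step 1. [Y] Y is the leading digit of a 6-digit sum of two 5-digit numbers; the final carry is exactly 1 ⇒ Y=1.
Step 2. [col 1: P + Z ≡ G (mod 10)] P=4 is one option consistent with column 1 (P + Z ≡ G (mod 10), carry-in 0) — take it. So P=4.
Step 3. [col 1: P + Z ≡ G (mod 10)] column 1 (P + Z ≡ G (mod 10), carry-in 0) doesn't pin G yet; pick G=9 and continue ⇒ G=9.
Step 4. [col 1: P + Z ≡ G (mod 10)] column 1: given P=4, G=9, carry-in 0, and digits 1,4,9 already taken and all letters distinct, P+Z≡G (mod 10) forces Z=5, so Z=5.
Step 5. [col 2: J + M ≡ Z (mod 10)] column 2 (J + M ≡ Z (mod 10), carry-in 0) doesn't pin J yet; pick J=7 and continue ⇒ J=7.
Step 6. [col 2: J + M ≡ Z (mod 10)] from column 2 (J=7, Z=5, carry-in 0, digits 1,4,5,7,9 already taken and all letters distinct): M must equal 8. So M=8.
Step 7. [col 3: F + L ≡ P (mod 10)] F=3 is one option consistent with column 3 (F + L ≡ P (mod 10), carry-in 1) — take it. So F=3.
Step 8. [col 3: F + L ≡ P (mod 10)] column 3 reads F+L+carry(1)=P with F=3, P=4; with digits 1,3,4,5,7,8,9 already taken and all letters distinct, the only value for L is 0. So L=0.
Step 9. [col 4: F + F ≡ N (mod 10)] column 4 reads F+F+carry(0)=N with F=3; with digits 0,1,3,4,5,7,8,9 already taken and all letters distinct, the only value for N is 6. So N=6.
Step 10. [col 5: P + M ≡ S (mod 10)] column 5: given P=4, M=8, carry-in 0, and digits 0,1,3,4,5,6,7,8,9 already taken and all letters distinct, P+M≡S (mod 10) forces S=2. So S=2.

Answer: F=3, G=9, J=7, L=0, M=8, N=6, P=4, S=2, Y=1, Z=5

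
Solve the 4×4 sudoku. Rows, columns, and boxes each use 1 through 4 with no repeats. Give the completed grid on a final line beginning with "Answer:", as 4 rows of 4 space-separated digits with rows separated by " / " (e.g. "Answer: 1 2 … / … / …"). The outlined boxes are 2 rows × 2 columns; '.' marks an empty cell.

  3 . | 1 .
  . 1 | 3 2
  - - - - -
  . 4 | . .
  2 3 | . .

Step 1. [r4c4∈{1,4}] across row 4, 1 lands solely at r4c4 ⇒ r4c4=1.
Step 2. [r3c4∈{3}] r3c4 is down to just 3. So r3c4=3.
Step 3. [r3c3∈{2}] r3c3's peers cover all but 2, so r3c3=2.
Step 4. [r1c2∈{2}] r1c2 has the single candidate 2, so r1c2=2.
Step 5. [r2c1∈{4}] r2c1's peers cover all but 4, so r2c1=4.
Step 6. [r4c3∈{4}] only 4 remains possible at r4c3 ⇒ r4c3=4.
Step 7. [r1c4∈{4}] only 4 remains possible at r1c4 ⇒ r1c4=4.
Step 8. [r3c1∈{1}] r3c1's peers cover all but 1. So r3c1=1.

Answer: 3 2 1 4 / 4 1 3 2 / 1 4 2 3 / 2 3 4 1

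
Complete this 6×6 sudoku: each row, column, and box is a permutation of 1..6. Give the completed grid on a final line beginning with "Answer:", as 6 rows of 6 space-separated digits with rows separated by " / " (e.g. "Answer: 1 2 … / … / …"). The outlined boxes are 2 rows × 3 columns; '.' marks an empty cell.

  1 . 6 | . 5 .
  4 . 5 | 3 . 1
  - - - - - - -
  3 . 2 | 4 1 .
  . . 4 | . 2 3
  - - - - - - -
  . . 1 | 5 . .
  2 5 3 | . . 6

Step 1. [r5c2∈{4,6}] col 2 places 4 nowhere but r5c2. So r5c2=4.
Step 2. [r1c4∈{2}] nothing but 2 survives at r1c4 ⇒ r1c4=2.
Step 3. [r4c4∈{6}] only 6 remains possible at r4c4 ⇒ r4c4=6.
Step 4. [r2c2∈{2}] r2c2 has the single candidate 2. So r2c2=2.
Step 5. [r3c2∈{6}] r3c2's peers cover all but 6 ⇒ r3c2=6.
Step 6. [r6c4∈{1}] r6c4 is down to just 1 ⇒ r6c4=1.
Step 7. [r4c2∈{1}] nothing but 1 survives at r4c2 ⇒ r4c2=1.
Step 8. [r3c6∈{5}] nothing but 5 survives at r3c6, so r3c6=5.
Step 9. [r5c1∈{6}] nothing but 6 survives at r5c1 ⇒ r5c1=6.
Step 10. [r6c5∈{4}] only 4 remains possible at r6c5, so r6c5=4.
Step 11. [r5c5∈{3}] r5c5 has the single candidate 3. So r5c5=3.
Step 12. [r1c2∈{3}] only 3 remains possible at r1c2 ⇒ r1c2=3.
Step 13. [r4c1∈{5}] nothing but 5 survives at r4c1 ⇒ r4c1=5.
Step 14. [r2c5∈{6}] r2c5's peers cover all but 6. So r2c5=6.
Step 15. [r1c6∈{4}] only 4 remains possible at r1c6, so r1c6=4.
Step 16. [r5c6∈{2}] r5c6's peers cover all but 2, so r5c6=2.

Answer: 1 3 6 2 5 4 / 4 2 5 3 6 1 / 3 6 2 4 1 5 / 5 1 4 6 2 3 / 6 4 1 5 3 2 / 2 5 3 1 4 6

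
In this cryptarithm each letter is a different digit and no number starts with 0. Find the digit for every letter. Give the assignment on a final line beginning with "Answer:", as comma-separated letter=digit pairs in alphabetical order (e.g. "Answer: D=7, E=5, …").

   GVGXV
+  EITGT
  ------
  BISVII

Step 1. [col 1: V + T ≡ I (mod 10)] several values work for I in column 1 (V + T ≡ I (mod 10), carry-in 0); try I=0. So I=0.
Step 2. [col 1: V + T ≡ I (mod 10)] column 1 (V + T ≡ I (mod 10), carry-in 0) doesn't pin T yet; pick T=6 and continue. So T=6.
Step 3. [col 1: V + T ≡ I (mod 10)] column 1: given T=6, I=0, carry-in 0, and digits 0,6 already taken and all letters distinct, V+T≡I (mod 10) forces V=4, so V=4.
Step 4. [col 2: X + G ≡ I (mod 10)] no forcing yet in column 2 (carry-in 1); X=2 is free and consistent — try it ⇒ X=2.
Step 5. [col 2: X + G ≡ I (mod 10)] from column 2 (X=2, I=0, carry-in 1, digits 0,2,4,6 already taken and all letters distinct): G must equal 7, so G=7.
Step 6. [B] B is the leading digit of a 6-digit sum of two 5-digit numbers; the final carry is exactly 1, so B=1.
Step 7. [col 4: V + I ≡ S (mod 10)] column 4 reads V+I+carry(1)=S with V=4, I=0; with digits 0,1,2,4,6,7 already taken and all letters distinct, the only value for S is 5 ⇒ S=5.
Step 8. [col 5: G + E ≡ I (mod 10)] in column 5 we have G+E≡I with carry-in 0; given G=7, I=0 and digits 0,1,2,4,5,6,7 already taken and all letters distinct, that pins E to 3 ⇒ E=3.

Answer: B=1, E=3, G=7, I=0, S=5, T=6, V=4, X=2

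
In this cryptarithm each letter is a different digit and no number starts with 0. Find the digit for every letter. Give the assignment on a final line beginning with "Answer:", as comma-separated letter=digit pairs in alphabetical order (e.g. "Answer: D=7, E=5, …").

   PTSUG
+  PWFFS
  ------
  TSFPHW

Step 1. [col 1: G + S ≡ W (mod 10)] several values work for S in column 1 (G + S ≡ W (mod 10), carry-in 0); try S=4. So S=4.
Step 2. [col 1: G + S ≡ W (mod 10)] column 1 (G + S ≡ W (mod 10), carry-in 0) doesn't pin G yet; pick G=8 and continue. So G=8.
Step 3. [T] the sum has 6 digits but both addends have 5; that extra leading digit T is the final carry, namely 1 ⇒ T=1.
Step 4. [col 1: G + S ≡ W (mod 10)] in column 1 we have G+S≡W with carry-in 0; given G=8, S=4 and digits 1,4,8 already taken and all letters distinct, that pins W to 2. So W=2.
Step 5. [col 2: U + F ≡ H (mod 10)] F=3 is one option consistent with column 2 (U + F ≡ H (mod 10), carry-in 1) — take it, so F=3.
Step 6. [col 2: U + F ≡ H (mod 10)] no forcing yet in column 2 (carry-in 1); H=9 is free and consistent — try it. So H=9.
Step 7. [col 2: U + F ≡ H (mod 10)] from column 2 (F=3, H=9, carry-in 1, digits 1,2,3,4,8,9 already taken and all letters distinct): U must equal 5 ⇒ U=5.
Step 8. [col 3: S + F ≡ P (mod 10)] from column 3 (S=4, F=3, carry-in 0, digits 1,2,3,4,5,8,9 already taken and all letters distinct): P must equal 7. So P=7.

Answer: F=3, G=8, H=9, P=7, S=4, T=1, U=5, W=2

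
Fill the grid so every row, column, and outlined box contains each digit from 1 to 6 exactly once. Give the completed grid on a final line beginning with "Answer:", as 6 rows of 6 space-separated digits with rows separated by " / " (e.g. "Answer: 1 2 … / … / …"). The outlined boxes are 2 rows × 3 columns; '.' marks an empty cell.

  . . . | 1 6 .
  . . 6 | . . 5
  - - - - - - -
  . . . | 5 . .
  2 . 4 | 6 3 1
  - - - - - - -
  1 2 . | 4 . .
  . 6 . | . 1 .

Step 1. [r6c1∈{3,4,5}] r6c1 is the only open cell in row 6 admitting 4, so r6c1=4.
Step 2. [r2c1∈{3}] r2c1's peers cover all but 3 ⇒ r2c1=3.
Step 3. [r1c6∈{2,3,4}] row 1 places 3 nowhere but r1c6 ⇒ r1c6=3.
Step 4. [r2c5∈{2,4}] box 2 places 4 nowhere but r2c5. So r2c5=4.
Step 5. [r6c3∈{3,5}] in row 6, 5 fits only at r6c3. So r6c3=5.
Step 6. [r3c3∈{1,3}] 1 has one home in col 3: r3c3, so r3c3=1.
Step 7. [r6c6∈{2}] r6c6 has the single candidate 2 ⇒ r6c6=2.
Step 8. [r1c2∈{4,5}] row 1 places 4 nowhere but r1c2. So r1c2=4.
Step 9. [r3c6∈{4}] nothing but 4 survives at r3c6. So r3c6=4.
Step 10. [r3c1∈{6}] only 6 remains possible at r3c1, so r3c1=6.
Step 11. [r4c2∈{5}] r4c2 is down to just 5 ⇒ r4c2=5.
Step 12. [r1c1∈{5}] r1c1 has the single candidate 5, so r1c1=5.
Step 13. [r2c2∈{1}] only 1 remains possible at r2c2 ⇒ r2c2=1.
Step 14. [r1c3∈{2}] r1c3 is down to just 2. So r1c3=2.
Step 15. [r5c6∈{6}] only 6 remains possible at r5c6, so r5c6=6.
Step 16. [r5c3∈{3}] r5c3's peers cover all but 3, so r5c3=3.
Step 17. [r6c4∈{3}] nothing but 3 survives at r6c4 ⇒ r6c4=3.
Step 18. [r2c4∈{2}] r2c4 is down to just 2 ⇒ r2c4=2.
Step 19. [r3c5∈{2}] r3c5 is down to just 2 ⇒ r3c5=2.
Step 20. [r3c2∈{3}] r3c2's peers cover all but 3, so r3c2=3.
Step 21. [r5c5∈{5}] nothing but 5 survives at r5c5 ⇒ r5c5=5.

Answer: 5 4 2 1 6 3 / 3 1 6 2 4 5 / 6 3 1 5 2 4 / 2 5 4 6 3 1 / 1 2 3 4 5 6 / 4 6 5 3 1 2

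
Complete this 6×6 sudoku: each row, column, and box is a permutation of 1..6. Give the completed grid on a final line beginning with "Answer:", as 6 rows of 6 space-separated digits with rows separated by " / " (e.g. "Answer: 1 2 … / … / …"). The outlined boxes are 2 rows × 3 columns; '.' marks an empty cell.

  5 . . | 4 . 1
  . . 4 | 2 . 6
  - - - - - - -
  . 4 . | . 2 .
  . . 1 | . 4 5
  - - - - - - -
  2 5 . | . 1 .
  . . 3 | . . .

Step 1. [r5c3∈{6}] r5c3's peers cover all but 6. So r5c3=6.
Step 2. [r3c6∈{3}] r3c6's peers cover all but 3, so r3c6=3.
Step 3. [r4c4∈{6}] nothing but 6 survives at r4c4, so r4c4=6.
Step 4. [r6c1∈{1,4}] col 1 places 4 nowhere but r6c1, so r6c1=4.
Step 5. [r1c5∈{3}] only 3 remains possible at r1c5. So r1c5=3.
Step 6. [r4c1∈{3}] r4c1's peers cover all but 3. So r4c1=3.
Step 7. [r1c3∈{2}] r1c3 has the single candidate 2, so r1c3=2.
Step 8. [r2c2∈{1,3}] 3 has one home in row 2: r2c2. So r2c2=3.
Step 9. [r6c4∈{5}] r6c4 is down to just 5, so r6c4=5.
Step 10. [r1c2∈{6}] r1c2 has the single candidate 6 ⇒ r1c2=6.
Step 11. [r5c4∈{3}] nothing but 3 survives at r5c4 ⇒ r5c4=3.
Step 12. [r3c1∈{6}] nothing but 6 survives at r3c1, so r3c1=6.
Step 13. [r4c2∈{2}] r4c2 has the single candidate 2 ⇒ r4c2=2.
Step 14. [r6c2∈{1}] nothing but 1 survives at r6c2. So r6c2=1.
Step 15. [r3c4∈{1}] only 1 remains possible at r3c4 ⇒ r3c4=1.
Step 16. [r3c3∈{5}] r3c3 has the single candidate 5, so r3c3=5.
Step 17. [r6c5∈{6}] r6c5's peers cover all but 6 ⇒ r6c5=6.
Step 18. [r6c6∈{2}] nothing but 2 survives at r6c6, so r6c6=2.
Step 19. [r2c5∈{5}] only 5 remains possible at r2c5 ⇒ r2c5=5.
Step 20. [r2c1∈{1}] r2c1 has the single candidate 1, so r2c1=1.
Step 21. [r5c6∈{4}] nothing but 4 survives at r5c6, so r5c6=4.

Answer: 5 6 2 4 3 1 / 1 3 4 2 5 6 / 6 4 5 1 2 3 / 3 2 1 6 4 5 / 2 5 6 3 1 4 / 4 1 3 5 6 2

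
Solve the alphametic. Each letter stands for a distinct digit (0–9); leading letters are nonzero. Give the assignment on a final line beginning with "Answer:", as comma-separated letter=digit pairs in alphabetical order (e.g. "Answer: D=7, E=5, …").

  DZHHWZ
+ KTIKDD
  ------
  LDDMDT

Step 1. [col 1: Z + D ≡ T (mod 10)] several values work for T in column 1 (Z + D ≡ T (mod 10), carry-in 0); try T=2 ⇒ T=2.
Step 2. [col 1: Z + D ≡ T (mod 10)] column 1 (Z + D ≡ T (mod 10), carry-in 0) doesn't pin Z yet; pick Z=5 and continue. So Z=5.
Step 3. [col 1: Z + D ≡ T (mod 10)] column 1 reads Z+D+carry(0)=T with Z=5, T=2; with digits 2,5 already taken and all letters distinct, the only value for D is 7. So D=7.
Step 4. [col 2: W + D ≡ D (mod 10)] in column 2 we have W+D≡D with carry-in 1; given D=7 and digits 2,5,7 already taken and all letters distinct, that pins W to 9, so W=9.
Step 5. [col 3: H + K ≡ M (mod 10)] M=6 is one option consistent with column 3 (H + K ≡ M (mod 10), carry-in 1) — take it. So M=6.
Step 6. [col 3: H + K ≡ M (mod 10)] column 3 (H + K ≡ M (mod 10), carry-in 1) doesn't pin K yet; pick K=1 and continue, so K=1.
Step 7. [col 3: H + K ≡ M (mod 10)] column 3 reads H+K+carry(1)=M with K=1, M=6; with digits 1,2,5,6,7,9 already taken and all letters distinct, the only value for H is 4 ⇒ H=4.
Step 8. [col 4: H + I ≡ D (mod 10)] from column 4 (H=4, D=7, carry-in 0, digits 1,2,4,5,6,7,9 already taken and all letters distinct): I must equal 3. So I=3.
Step 9. [col 6: D + K ≡ L (mod 10)] column 6 reads D+K+carry(0)=L with D=7, K=1; with digits 1,2,3,4,5,6,7,9 already taken and all letters distinct, the only value for L is 8. So L=8.

Answer: D=7, H=4, I=3, K=1, L=8, M=6, T=2, W=9, Z=5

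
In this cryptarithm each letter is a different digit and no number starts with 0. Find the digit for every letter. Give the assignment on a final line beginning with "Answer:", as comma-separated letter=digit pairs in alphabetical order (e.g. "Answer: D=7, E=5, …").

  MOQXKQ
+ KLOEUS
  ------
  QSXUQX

Step 1. [col 1: Q + S ≡ X (mod 10)] no forcing yet in column 1 (carry-in 0); S=9 is free and consistent — try it, so S=9.
Step 2. [col 1: Q + S ≡ X (mod 10)] Q=5 is one option consistent with column 1 (Q + S ≡ X (mod 10), carry-in 0) — take it. So Q=5.
Step 3. [col 1: Q + S ≡ X (mod 10)] in column 1 we have Q+S≡X with carry-in 0; given Q=5, S=9 and digits 5,9 already taken and all letters distinct, that pins X to 4, so X=4.
Step 4. [col 2: K + U ≡ Q (mod 10)] several values work for U in column 2 (K + U ≡ Q (mod 10), carry-in 1); try U=1 ⇒ U=1.
Step 5. [col 2: K + U ≡ Q (mod 10)] column 2 reads K+U+carry(1)=Q with U=1, Q=5; with digits 1,4,5,9 already taken and all letters distinct, the only value for K is 3 ⇒ K=3.
Step 6. [col 3: X + E ≡ U (mod 10)] in column 3 we have X+E≡U with carry-in 0; given X=4, U=1 and digits 1,3,4,5,9 already taken and all letters distinct, that pins E to 7. So E=7.
Step 7. [col 4: Q + O ≡ X (mod 10)] from column 4 (Q=5, X=4, carry-in 1, digits 1,3,4,5,7,9 already taken and all letters distinct): O must equal 8 ⇒ O=8.
Step 8. [col 5: O + L ≡ S (mod 10)] from column 5 (O=8, S=9, carry-in 1, digits 1,3,4,5,7,8,9 already taken and all letters distinct): L must equal 0 ⇒ L=0.
Step 9. [col 6: M + K ≡ Q (mod 10)] column 6: given K=3, Q=5, carry-in 0, and digits 0,1,3,4,5,7,8,9 already taken and all letters distinct, M+K≡Q (mod 10) forces M=2 ⇒ M=2.

Answer: E=7, K=3, L=0, M=2, O=8, Q=5, S=9, U=1, X=4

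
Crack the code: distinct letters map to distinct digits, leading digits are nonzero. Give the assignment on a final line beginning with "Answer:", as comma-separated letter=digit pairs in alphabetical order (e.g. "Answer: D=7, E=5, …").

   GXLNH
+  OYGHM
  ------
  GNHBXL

Step 1. [col 1: H + M ≡ L (mod 10)] no forcing yet in column 1 (carry-in 0); H=5 is free and consistent — try it ⇒ H=5.
Step 2. [col 1: H + M ≡ L (mod 10)] no forcing yet in column 1 (carry-in 0); M=7 is free and consistent — try it ⇒ M=7.
Step 3. [G] adding two 5-digit numbers gives at most 5+1 digits, and here it does — G is that final carry and must be 1. So G=1.
Step 4. [col 1: H + M ≡ L (mod 10)] in column 1 we have H+M≡L with carry-in 0; given H=5, M=7 and digits 1,5,7 already taken and all letters distinct, that pins L to 2, so L=2.
Step 5. [col 2: N + H ≡ X (mod 10)] several values work for N in column 2 (N + H ≡ X (mod 10), carry-in 1); try N=0, so N=0.
Step 6. [col 2: N + H ≡ X (mod 10)] from column 2 (N=0, H=5, carry-in 1, digits 0,1,2,5,7 already taken and all letters distinct): X must equal 6 ⇒ X=6.
Step 7. [col 3: L + G ≡ B (mod 10)] from column 3 (L=2, G=1, carry-in 0, digits 0,1,2,5,6,7 already taken and all letters distinct): B must equal 3 ⇒ B=3.
Step 8. [col 4: X + Y ≡ H (mod 10)] in column 4 we have X+Y≡H with carry-in 0; given X=6, H=5 and digits 0,1,2,3,5,6,7 already taken and all letters distinct, that pins Y to 9, so Y=9.
Step 9. [col 5: G + O ≡ N (mod 10)] from column 5 (G=1, N=0, carry-in 1, digits 0,1,2,3,5,6,7,9 already taken and all letters distinct): O must equal 8, so O=8.

Answer: B=3, G=1, H=5, L=2, M=7, N=0, O=8, X=6, Y=9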